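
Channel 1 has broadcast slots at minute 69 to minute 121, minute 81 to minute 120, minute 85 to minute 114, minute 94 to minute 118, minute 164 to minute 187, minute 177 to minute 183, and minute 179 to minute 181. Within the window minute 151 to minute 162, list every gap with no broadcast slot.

The merged coverage is minute 69 to minute 121, minute 164 to minute 187.
Complement within minute 151 to minute 162: minute 151 to minute 162.

minute 151 to minute 162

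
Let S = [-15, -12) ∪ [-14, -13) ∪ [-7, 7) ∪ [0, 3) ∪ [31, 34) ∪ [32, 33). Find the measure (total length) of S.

Merged: [-15, -12), [-7, 7), [31, 34).
Lengths: 3 + 14 + 3 = 20.

20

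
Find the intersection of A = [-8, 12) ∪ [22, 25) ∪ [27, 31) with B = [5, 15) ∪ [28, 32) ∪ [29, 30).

[5, 12) ∪ [28, 31)

Second set merges to [5, 15), [28, 32).
[-8, 12) ∩ B → [5, 12).
[22, 25) meets no B interval.
[27, 31) ∩ B → [28, 31).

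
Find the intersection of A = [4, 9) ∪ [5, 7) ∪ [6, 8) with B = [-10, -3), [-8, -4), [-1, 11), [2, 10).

[4, 9)

Merge the first list: [4, 9).
Merge the second list: [-10, -3), [-1, 11).
[4, 9) meets the second set on [4, 9).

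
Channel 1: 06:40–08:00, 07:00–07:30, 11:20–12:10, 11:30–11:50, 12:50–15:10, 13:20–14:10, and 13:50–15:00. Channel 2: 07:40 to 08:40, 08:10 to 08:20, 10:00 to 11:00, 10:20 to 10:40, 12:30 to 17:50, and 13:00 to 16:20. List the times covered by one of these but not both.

First set merges to 06:40–08:00, 11:20–12:10, 12:50–15:10.
Second set merges to 07:40–08:40, 10:00–11:00, 12:30–17:50.
A \ B = 06:40–07:40, 11:20–12:10.
B \ A = 08:00–08:40, 10:00–11:00, 12:30–12:50, 15:10–17:50.
Union of the two gives the symmetric difference.

06:40–07:40, 08:00–08:40, 10:00–11:00, 11:20–12:10, 12:30–12:50, 15:10–17:50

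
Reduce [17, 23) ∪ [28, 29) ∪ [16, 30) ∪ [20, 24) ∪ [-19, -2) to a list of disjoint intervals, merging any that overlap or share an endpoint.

Sort by start: [-19, -2), [16, 30), [17, 23), [20, 24), [28, 29).
[16, 30) is disjoint → start new block.
[17, 23) overlaps/touches [16, 30) → extend to [16, 30).
[20, 24) overlaps/touches [16, 30) → extend to [16, 30).
[28, 29) overlaps/touches [16, 30) → extend to [16, 30).

[-19, -2) ∪ [16, 30)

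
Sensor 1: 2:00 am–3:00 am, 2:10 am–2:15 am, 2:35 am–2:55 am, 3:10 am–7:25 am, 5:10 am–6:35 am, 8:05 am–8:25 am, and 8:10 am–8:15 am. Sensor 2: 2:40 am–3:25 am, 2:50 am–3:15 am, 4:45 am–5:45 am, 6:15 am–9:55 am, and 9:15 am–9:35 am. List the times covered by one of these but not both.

2:00 am–2:40 am, 3:00 am–3:10 am, 3:25 am–4:45 am, 5:45 am–6:15 am, 7:25 am–8:05 am, 8:25 am–9:55 am

Merge the first list: 2:00 am–3:00 am, 3:10 am–7:25 am, 8:05 am–8:25 am.
Merge the second list: 2:40 am–3:25 am, 4:45 am–5:45 am, 6:15 am–9:55 am.
A \ B = 2:00 am–2:40 am, 3:25 am–4:45 am, 5:45 am–6:15 am.
B \ A = 3:00 am–3:10 am, 7:25 am–8:05 am, 8:25 am–9:55 am.
Union of the two gives the symmetric difference.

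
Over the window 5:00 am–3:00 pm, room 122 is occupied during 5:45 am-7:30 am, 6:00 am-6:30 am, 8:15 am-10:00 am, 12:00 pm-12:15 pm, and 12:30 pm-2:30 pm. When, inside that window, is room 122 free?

After merging, the occupied span is 5:45 am-7:30 am, 8:15 am-10:00 am, 12:00 pm-12:15 pm, 12:30 pm-2:30 pm.
Complement within 5:00 am-3:00 pm: 5:00 am-5:45 am, 7:30 am-8:15 am, 10:00 am-12:00 pm, 12:15 pm-12:30 pm, 2:30 pm-3:00 pm.

5:00 am-5:45 am, 7:30 am-8:15 am, 10:00 am-12:00 pm, 12:15 pm-12:30 pm, 2:30 pm-3:00 pm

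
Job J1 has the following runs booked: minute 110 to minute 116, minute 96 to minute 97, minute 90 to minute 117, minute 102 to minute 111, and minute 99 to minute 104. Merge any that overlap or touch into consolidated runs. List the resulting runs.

Sort by start: minute 90 to minute 117, minute 96 to minute 97, minute 99 to minute 104, minute 102 to minute 111, minute 110 to minute 116.
minute 96 to minute 97 overlaps/touches minute 90 to minute 117 → extend to minute 90 to minute 117.
minute 99 to minute 104 overlaps/touches minute 90 to minute 117 → extend to minute 90 to minute 117.
minute 102 to minute 111 overlaps/touches minute 90 to minute 117 → extend to minute 90 to minute 117.
minute 110 to minute 116 overlaps/touches minute 90 to minute 117 → extend to minute 90 to minute 117.

minute 90 to minute 117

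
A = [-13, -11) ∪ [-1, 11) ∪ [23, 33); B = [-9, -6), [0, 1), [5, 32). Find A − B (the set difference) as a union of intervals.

[-13, -11): nothing removed.
[-1, 11) \ B = [-1, 0), [1, 5).
[23, 33) \ B = [32, 33).

[-13, -11) ∪ [-1, 0) ∪ [1, 5) ∪ [32, 33)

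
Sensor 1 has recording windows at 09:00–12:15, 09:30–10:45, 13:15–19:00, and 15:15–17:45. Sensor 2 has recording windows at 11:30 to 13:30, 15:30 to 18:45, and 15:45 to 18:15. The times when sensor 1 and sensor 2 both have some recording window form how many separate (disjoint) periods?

3

A, merged: 09:00–12:15, 13:15–19:00.
B, merged: 11:30–13:30, 15:30–18:45.
A ∩ B = 11:30–12:15, 13:15–13:30, 15:30–18:45.
That is 3 disjoint pieces.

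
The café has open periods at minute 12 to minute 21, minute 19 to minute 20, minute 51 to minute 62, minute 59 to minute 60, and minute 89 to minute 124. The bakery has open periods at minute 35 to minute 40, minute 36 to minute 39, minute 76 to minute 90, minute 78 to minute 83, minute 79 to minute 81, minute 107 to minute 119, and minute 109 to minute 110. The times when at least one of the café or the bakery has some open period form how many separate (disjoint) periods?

4

First set merges to minute 12 to minute 21, minute 51 to minute 62, minute 89 to minute 124.
Second set merges to minute 35 to minute 40, minute 76 to minute 90, minute 107 to minute 119.
A ∪ B = minute 12 to minute 21, minute 35 to minute 40, minute 51 to minute 62, minute 76 to minute 124.
That is 4 disjoint pieces.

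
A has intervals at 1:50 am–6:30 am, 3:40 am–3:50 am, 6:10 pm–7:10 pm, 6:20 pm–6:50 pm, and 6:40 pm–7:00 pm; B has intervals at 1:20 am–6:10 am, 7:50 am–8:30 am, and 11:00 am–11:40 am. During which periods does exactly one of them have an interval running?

First set merges to 1:50 am-6:30 am, 6:10 pm-7:10 pm.
A \ B = 6:10 am-6:30 am, 6:10 pm-7:10 pm.
B \ A = 1:20 am-1:50 am, 7:50 am-8:30 am, 11:00 am-11:40 am.
Union of the two gives the symmetric difference.

1:20 am-1:50 am, 6:10 am-6:30 am, 7:50 am-8:30 am, 11:00 am-11:40 am, 6:10 pm-7:10 pm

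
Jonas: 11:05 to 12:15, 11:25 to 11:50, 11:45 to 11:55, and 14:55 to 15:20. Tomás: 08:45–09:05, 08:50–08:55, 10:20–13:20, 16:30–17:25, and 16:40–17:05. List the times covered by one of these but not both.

First set merges to 11:05–12:15, 14:55–15:20.
Second set merges to 08:45–09:05, 10:20–13:20, 16:30–17:25.
A \ B = 14:55–15:20.
B \ A = 08:45–09:05, 10:20–11:05, 12:15–13:20, 16:30–17:25.
Union of the two gives the symmetric difference.

08:45–09:05, 10:20–11:05, 12:15–13:20, 14:55–15:20, 16:30–17:25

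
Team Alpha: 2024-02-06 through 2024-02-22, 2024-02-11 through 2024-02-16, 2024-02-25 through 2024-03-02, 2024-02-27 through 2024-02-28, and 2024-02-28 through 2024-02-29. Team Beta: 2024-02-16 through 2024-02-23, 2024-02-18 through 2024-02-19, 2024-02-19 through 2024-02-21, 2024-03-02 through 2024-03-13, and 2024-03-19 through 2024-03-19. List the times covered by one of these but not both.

2024-02-06 through 2024-02-15, 2024-02-23 through 2024-02-23, 2024-02-25 through 2024-03-01, 2024-03-03 through 2024-03-13, 2024-03-19 through 2024-03-19

A, merged: 2024-02-06 through 2024-02-22, 2024-02-25 through 2024-03-02.
B, merged: 2024-02-16 through 2024-02-23, 2024-03-02 through 2024-03-13, 2024-03-19 through 2024-03-19.
Only in the first: 2024-02-06 through 2024-02-15, 2024-02-25 through 2024-03-01.
Only in the second: 2024-02-23 through 2024-02-23, 2024-03-03 through 2024-03-13, 2024-03-19 through 2024-03-19.
Together these are the periods covered by exactly one.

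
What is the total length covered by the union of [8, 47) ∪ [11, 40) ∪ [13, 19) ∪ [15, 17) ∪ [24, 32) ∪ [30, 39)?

Merged: [8, 47).
Length: 39.

39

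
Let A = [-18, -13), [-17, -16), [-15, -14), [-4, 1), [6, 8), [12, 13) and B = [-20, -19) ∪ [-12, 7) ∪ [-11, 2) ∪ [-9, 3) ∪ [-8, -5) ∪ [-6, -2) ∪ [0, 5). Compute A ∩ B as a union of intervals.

[-4, 1) ∪ [6, 7)

Merge the first list: [-18, -13), [-4, 1), [6, 8), [12, 13).
Merge the second list: [-20, -19), [-12, 7).
[-18, -13) falls entirely outside B.
[-4, 1) overlaps B on [-4, 1).
[6, 8) overlaps B on [6, 7).
[12, 13) falls entirely outside B.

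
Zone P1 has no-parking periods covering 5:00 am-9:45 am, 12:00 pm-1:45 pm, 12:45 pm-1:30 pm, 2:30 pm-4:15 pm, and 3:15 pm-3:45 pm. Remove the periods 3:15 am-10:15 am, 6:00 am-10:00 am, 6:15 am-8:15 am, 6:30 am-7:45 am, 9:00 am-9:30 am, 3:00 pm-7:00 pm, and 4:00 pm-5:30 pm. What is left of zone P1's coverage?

12:00 pm-1:45 pm, 2:30 pm-3:00 pm

Merge the first list: 5:00 am-9:45 am, 12:00 pm-1:45 pm, 2:30 pm-4:15 pm.
Merge the second list: 3:15 am-10:15 am, 3:00 pm-7:00 pm.
5:00 am-9:45 am lies entirely inside B → drops out.
12:00 pm-1:45 pm is untouched.
2:30 pm-4:15 pm with B removed leaves 2:30 pm-3:00 pm.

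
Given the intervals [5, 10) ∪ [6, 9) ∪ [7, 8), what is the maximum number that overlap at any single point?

3

Sweep endpoints in order; track running count of active intervals.
Peak of 3 reached at 7.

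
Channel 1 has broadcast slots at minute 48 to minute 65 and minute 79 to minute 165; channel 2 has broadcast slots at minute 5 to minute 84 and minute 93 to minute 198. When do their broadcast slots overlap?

minute 48 to minute 65, minute 79 to minute 84, minute 93 to minute 165

minute 48 to minute 65 overlaps B on minute 48 to minute 65.
minute 79 to minute 165 overlaps B on minute 79 to minute 84, minute 93 to minute 165.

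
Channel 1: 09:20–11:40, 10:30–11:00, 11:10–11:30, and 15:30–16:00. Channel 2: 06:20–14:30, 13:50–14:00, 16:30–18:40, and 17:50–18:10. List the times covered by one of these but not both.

First set merges to 09:20-11:40, 15:30-16:00.
Second set merges to 06:20-14:30, 16:30-18:40.
A but not B: 15:30-16:00.
B but not A: 06:20-09:20, 11:40-14:30, 16:30-18:40.
Combining gives A △ B.

06:20-09:20, 11:40-14:30, 15:30-16:00, 16:30-18:40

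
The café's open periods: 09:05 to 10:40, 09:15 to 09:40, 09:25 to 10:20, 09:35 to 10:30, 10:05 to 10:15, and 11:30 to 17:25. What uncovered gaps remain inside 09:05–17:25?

10:40–11:30

After merging, the occupied span is 09:05–10:40, 11:30–17:25.
Uncovered inside 09:05–17:25: 10:40–11:30.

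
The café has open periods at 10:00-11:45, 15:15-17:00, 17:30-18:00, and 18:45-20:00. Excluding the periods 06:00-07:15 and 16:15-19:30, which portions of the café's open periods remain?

10:00-11:45: no B overlap → unchanged.
15:15-17:00 minus B → 15:15-16:15.
17:30-18:00: fully covered by B → removed.
18:45-20:00 minus B → 19:30-20:00.

10:00-11:45, 15:15-16:15, 19:30-20:00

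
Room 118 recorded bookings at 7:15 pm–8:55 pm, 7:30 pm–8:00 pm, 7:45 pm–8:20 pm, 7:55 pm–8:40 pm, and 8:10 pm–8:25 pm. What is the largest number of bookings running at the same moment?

Walk the sorted start/end points keeping a running depth.
The depth first hits 4 at 7:55 pm.

4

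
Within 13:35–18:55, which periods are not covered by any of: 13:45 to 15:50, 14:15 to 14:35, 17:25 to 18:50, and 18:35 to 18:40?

13:35-13:45, 15:50-17:25, 18:50-18:55

The merged coverage is 13:45-15:50, 17:25-18:50.
Complement within 13:35-18:55: 13:35-13:45, 15:50-17:25, 18:50-18:55.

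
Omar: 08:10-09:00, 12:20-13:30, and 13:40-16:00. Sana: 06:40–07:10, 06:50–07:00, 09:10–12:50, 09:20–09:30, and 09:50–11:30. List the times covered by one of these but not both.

06:40-07:10, 08:10-09:00, 09:10-12:20, 12:50-13:30, 13:40-16:00

B, merged: 06:40-07:10, 09:10-12:50.
A \ B = 08:10-09:00, 12:50-13:30, 13:40-16:00.
B \ A = 06:40-07:10, 09:10-12:20.
Union of the two gives the symmetric difference.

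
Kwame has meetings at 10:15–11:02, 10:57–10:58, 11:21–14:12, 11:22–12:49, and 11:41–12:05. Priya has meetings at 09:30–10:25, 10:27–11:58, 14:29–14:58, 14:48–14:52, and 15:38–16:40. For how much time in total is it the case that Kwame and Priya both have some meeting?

A, merged: 10:15-11:02, 11:21-14:12.
B, merged: 09:30-10:25, 10:27-11:58, 14:29-14:58, 15:38-16:40.
A ∩ B = 10:15-10:25, 10:27-11:02, 11:21-11:58.
Total: 10 min + 35 min + 37 min = 1 h 22 min.

1 h 22 min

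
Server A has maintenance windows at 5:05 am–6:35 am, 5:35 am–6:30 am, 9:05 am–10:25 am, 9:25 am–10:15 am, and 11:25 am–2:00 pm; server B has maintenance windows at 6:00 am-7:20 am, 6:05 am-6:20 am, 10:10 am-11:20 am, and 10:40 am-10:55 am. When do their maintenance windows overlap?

6:00 am-6:35 am, 10:10 am-10:25 am

Merge the first list: 5:05 am-6:35 am, 9:05 am-10:25 am, 11:25 am-2:00 pm.
Merge the second list: 6:00 am-7:20 am, 10:10 am-11:20 am.
5:05 am-6:35 am ∩ B → 6:00 am-6:35 am.
9:05 am-10:25 am ∩ B → 10:10 am-10:25 am.
11:25 am-2:00 pm meets no B interval.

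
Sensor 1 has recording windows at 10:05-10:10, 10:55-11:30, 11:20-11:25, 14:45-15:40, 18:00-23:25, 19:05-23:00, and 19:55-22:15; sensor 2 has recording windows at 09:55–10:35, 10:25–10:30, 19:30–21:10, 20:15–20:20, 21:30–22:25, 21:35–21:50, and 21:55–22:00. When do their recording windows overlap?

10:05–10:10, 19:30–21:10, 21:30–22:25

First set merges to 10:05–10:10, 10:55–11:30, 14:45–15:40, 18:00–23:25.
Second set merges to 09:55–10:35, 19:30–21:10, 21:30–22:25.
10:05–10:10 overlaps B on 10:05–10:10.
10:55–11:30 falls entirely outside B.
14:45–15:40 falls entirely outside B.
18:00–23:25 overlaps B on 19:30–21:10, 21:30–22:25.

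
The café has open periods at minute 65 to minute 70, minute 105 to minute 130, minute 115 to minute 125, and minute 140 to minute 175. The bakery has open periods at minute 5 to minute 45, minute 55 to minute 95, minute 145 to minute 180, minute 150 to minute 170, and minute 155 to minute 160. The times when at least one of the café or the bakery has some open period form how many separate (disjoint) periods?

4

First set merges to minute 65 to minute 70, minute 105 to minute 130, minute 140 to minute 175.
Second set merges to minute 5 to minute 45, minute 55 to minute 95, minute 145 to minute 180.
A ∪ B = minute 5 to minute 45, minute 55 to minute 95, minute 105 to minute 130, minute 140 to minute 180.
That is 4 disjoint pieces.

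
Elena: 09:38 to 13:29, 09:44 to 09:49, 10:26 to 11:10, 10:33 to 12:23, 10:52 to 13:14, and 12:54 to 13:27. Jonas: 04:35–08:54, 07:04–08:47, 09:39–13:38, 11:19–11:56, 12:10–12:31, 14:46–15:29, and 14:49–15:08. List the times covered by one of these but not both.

Merge the first list: 09:38–13:29.
Merge the second list: 04:35–08:54, 09:39–13:38, 14:46–15:29.
A but not B: 09:38–09:39.
B but not A: 04:35–08:54, 13:29–13:38, 14:46–15:29.
Combining gives A △ B.

04:35–08:54, 09:38–09:39, 13:29–13:38, 14:46–15:29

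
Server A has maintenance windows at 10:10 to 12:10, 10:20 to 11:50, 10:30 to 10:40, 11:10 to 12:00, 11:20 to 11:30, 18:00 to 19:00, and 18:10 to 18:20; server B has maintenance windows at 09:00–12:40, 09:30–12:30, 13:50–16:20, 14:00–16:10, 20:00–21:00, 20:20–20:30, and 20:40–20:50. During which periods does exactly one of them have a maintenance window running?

09:00–10:10, 12:10–12:40, 13:50–16:20, 18:00–19:00, 20:00–21:00

Merge the first list: 10:10–12:10, 18:00–19:00.
Merge the second list: 09:00–12:40, 13:50–16:20, 20:00–21:00.
A \ B = 18:00–19:00.
B \ A = 09:00–10:10, 12:10–12:40, 13:50–16:20, 20:00–21:00.
Union of the two gives the symmetric difference.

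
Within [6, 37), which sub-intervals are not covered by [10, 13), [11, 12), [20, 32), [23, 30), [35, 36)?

The merged coverage is [10, 13), [20, 32), [35, 36).
Uncovered inside [6, 37): [6, 10), [13, 20), [32, 35), [36, 37).

[6, 10) ∪ [13, 20) ∪ [32, 35) ∪ [36, 37)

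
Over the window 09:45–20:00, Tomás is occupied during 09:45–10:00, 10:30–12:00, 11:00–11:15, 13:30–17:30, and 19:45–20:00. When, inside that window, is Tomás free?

Covered (merged): 09:45–10:00, 10:30–12:00, 13:30–17:30, 19:45–20:00.
Uncovered inside 09:45–20:00: 10:00–10:30, 12:00–13:30, 17:30–19:45.

10:00–10:30, 12:00–13:30, 17:30–19:45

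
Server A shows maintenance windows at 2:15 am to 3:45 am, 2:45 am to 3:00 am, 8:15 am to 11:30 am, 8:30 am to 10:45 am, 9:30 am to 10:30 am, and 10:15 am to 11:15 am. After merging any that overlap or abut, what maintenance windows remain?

2:15 am–3:45 am, 8:15 am–11:30 am

2:45 am–3:00 am overlaps/touches 2:15 am–3:45 am → extend to 2:15 am–3:45 am.
8:15 am–11:30 am is disjoint → start new block.
8:30 am–10:45 am overlaps/touches 8:15 am–11:30 am → extend to 8:15 am–11:30 am.
9:30 am–10:30 am overlaps/touches 8:15 am–11:30 am → extend to 8:15 am–11:30 am.
10:15 am–11:15 am overlaps/touches 8:15 am–11:30 am → extend to 8:15 am–11:30 am.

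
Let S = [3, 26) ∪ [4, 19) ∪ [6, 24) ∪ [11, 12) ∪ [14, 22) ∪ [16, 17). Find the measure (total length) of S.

23

Merged: [3, 26).
Length: 23.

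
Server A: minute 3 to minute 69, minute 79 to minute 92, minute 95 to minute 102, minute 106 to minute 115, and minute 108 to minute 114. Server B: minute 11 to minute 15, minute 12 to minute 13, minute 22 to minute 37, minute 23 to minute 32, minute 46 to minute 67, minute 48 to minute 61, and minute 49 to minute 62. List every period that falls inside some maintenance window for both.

First set merges to minute 3 to minute 69, minute 79 to minute 92, minute 95 to minute 102, minute 106 to minute 115.
Second set merges to minute 11 to minute 15, minute 22 to minute 37, minute 46 to minute 67.
minute 3 to minute 69 overlaps B on minute 11 to minute 15, minute 22 to minute 37, minute 46 to minute 67.
minute 79 to minute 92 falls entirely outside B.
minute 95 to minute 102 falls entirely outside B.
minute 106 to minute 115 falls entirely outside B.

minute 11 to minute 15, minute 22 to minute 37, minute 46 to minute 67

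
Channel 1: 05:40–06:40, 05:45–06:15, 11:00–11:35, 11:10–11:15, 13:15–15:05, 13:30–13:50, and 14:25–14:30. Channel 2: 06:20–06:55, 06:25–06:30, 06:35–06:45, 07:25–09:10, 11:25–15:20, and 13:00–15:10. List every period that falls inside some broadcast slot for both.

06:20-06:40, 11:25-11:35, 13:15-15:05

Merge the first list: 05:40-06:40, 11:00-11:35, 13:15-15:05.
Merge the second list: 06:20-06:55, 07:25-09:10, 11:25-15:20.
05:40-06:40 ∩ B → 06:20-06:40.
11:00-11:35 ∩ B → 11:25-11:35.
13:15-15:05 ∩ B → 13:15-15:05.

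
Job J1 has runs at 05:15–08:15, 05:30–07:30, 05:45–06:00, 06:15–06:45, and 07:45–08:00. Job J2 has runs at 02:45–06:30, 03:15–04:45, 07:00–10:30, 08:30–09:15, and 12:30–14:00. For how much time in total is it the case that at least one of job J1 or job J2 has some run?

A, merged: 05:15-08:15.
B, merged: 02:45-06:30, 07:00-10:30, 12:30-14:00.
A ∪ B = 02:45-10:30, 12:30-14:00.
Total: 7 h 45 min + 1 h 30 min = 9 h 15 min.

9 h 15 min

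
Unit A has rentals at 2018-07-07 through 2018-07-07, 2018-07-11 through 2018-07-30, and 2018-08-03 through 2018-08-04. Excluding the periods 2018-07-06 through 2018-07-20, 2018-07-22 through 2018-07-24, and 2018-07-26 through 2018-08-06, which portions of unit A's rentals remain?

2018-07-07 through 2018-07-07: entirely removed.
2018-07-11 through 2018-07-30 \ B = 2018-07-21 through 2018-07-21, 2018-07-25 through 2018-07-25.
2018-08-03 through 2018-08-04: entirely removed.

2018-07-21 through 2018-07-21, 2018-07-25 through 2018-07-25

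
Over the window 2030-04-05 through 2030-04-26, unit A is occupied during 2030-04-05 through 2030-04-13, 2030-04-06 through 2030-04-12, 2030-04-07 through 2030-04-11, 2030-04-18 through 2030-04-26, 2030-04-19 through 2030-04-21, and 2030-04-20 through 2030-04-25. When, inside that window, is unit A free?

2030-04-14 through 2030-04-17

The merged coverage is 2030-04-05 through 2030-04-13, 2030-04-18 through 2030-04-26.
Uncovered inside 2030-04-05 through 2030-04-26: 2030-04-14 through 2030-04-17.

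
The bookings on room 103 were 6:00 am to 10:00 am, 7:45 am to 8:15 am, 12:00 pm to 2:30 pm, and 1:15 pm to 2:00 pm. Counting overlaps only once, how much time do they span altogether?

6 h 30 min

Merged: 6:00 am-10:00 am, 12:00 pm-2:30 pm.
Lengths: 4 h + 2 h 30 min = 6 h 30 min.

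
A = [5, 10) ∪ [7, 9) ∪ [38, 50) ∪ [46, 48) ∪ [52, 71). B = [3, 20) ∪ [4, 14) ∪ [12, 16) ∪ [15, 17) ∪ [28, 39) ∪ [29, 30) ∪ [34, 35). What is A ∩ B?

A, merged: [5, 10), [38, 50), [52, 71).
B, merged: [3, 20), [28, 39).
[5, 10) meets the second set on [5, 10).
[38, 50) meets the second set on [38, 39).
[52, 71): no overlap with the second set.

[5, 10) ∪ [38, 39)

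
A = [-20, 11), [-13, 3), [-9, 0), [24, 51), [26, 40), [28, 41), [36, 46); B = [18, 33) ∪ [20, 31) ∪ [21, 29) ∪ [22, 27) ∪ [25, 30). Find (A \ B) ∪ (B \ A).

Merge the first list: [-20, 11), [24, 51).
Merge the second list: [18, 33).
A \ B = [-20, 11), [33, 51).
B \ A = [18, 24).
Union of the two gives the symmetric difference.

[-20, 11) ∪ [18, 24) ∪ [33, 51)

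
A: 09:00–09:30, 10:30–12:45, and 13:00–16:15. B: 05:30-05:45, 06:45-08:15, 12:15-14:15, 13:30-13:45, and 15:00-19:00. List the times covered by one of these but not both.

05:30–05:45, 06:45–08:15, 09:00–09:30, 10:30–12:15, 12:45–13:00, 14:15–15:00, 16:15–19:00

Merge the second list: 05:30–05:45, 06:45–08:15, 12:15–14:15, 15:00–19:00.
Only in the first: 09:00–09:30, 10:30–12:15, 14:15–15:00.
Only in the second: 05:30–05:45, 06:45–08:15, 12:45–13:00, 16:15–19:00.
Together these are the periods covered by exactly one.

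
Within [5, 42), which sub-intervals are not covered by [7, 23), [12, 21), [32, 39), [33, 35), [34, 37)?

[5, 7) ∪ [23, 32) ∪ [39, 42)

After merging, the occupied span is [7, 23), [32, 39).
Complement within [5, 42): [5, 7), [23, 32), [39, 42).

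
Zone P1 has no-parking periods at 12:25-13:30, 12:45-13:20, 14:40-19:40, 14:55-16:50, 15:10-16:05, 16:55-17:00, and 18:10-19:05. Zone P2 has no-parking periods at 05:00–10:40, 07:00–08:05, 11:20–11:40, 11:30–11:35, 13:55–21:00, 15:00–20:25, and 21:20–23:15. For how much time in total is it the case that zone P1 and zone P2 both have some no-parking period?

Merge the first list: 12:25-13:30, 14:40-19:40.
Merge the second list: 05:00-10:40, 11:20-11:40, 13:55-21:00, 21:20-23:15.
A ∩ B = 14:40-19:40.
Total: 5 h.

5 h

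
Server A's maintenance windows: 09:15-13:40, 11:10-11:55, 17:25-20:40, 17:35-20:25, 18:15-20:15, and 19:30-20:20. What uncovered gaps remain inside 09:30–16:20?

After merging, the occupied span is 09:15–13:40, 17:25–20:40.
Uncovered inside 09:30–16:20: 13:40–16:20.

13:40–16:20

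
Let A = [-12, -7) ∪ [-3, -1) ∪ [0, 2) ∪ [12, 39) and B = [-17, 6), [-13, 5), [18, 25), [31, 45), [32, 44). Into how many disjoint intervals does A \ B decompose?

Second set merges to [-17, 6), [18, 25), [31, 45).
A \ B = [12, 18), [25, 31).
That is 2 disjoint pieces.

2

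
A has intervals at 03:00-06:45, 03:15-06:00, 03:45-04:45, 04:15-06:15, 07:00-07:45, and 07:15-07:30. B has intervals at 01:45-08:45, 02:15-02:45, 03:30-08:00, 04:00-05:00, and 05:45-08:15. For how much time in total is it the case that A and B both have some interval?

4 h 30 min

First set merges to 03:00–06:45, 07:00–07:45.
Second set merges to 01:45–08:45.
A ∩ B = 03:00–06:45, 07:00–07:45.
Total: 3 h 45 min + 45 min = 4 h 30 min.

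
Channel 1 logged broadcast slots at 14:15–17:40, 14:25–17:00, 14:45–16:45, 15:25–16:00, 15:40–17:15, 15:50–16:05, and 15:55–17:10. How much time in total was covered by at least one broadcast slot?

3 h 25 min

Merged: 14:15–17:40.
Length: 3 h 25 min.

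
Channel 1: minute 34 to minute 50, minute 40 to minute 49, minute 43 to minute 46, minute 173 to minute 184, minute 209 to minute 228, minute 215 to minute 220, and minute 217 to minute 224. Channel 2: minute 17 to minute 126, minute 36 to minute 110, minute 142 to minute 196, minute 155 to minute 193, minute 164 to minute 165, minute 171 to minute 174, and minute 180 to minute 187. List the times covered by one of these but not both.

minute 17 to minute 34, minute 50 to minute 126, minute 142 to minute 173, minute 184 to minute 196, minute 209 to minute 228

First set merges to minute 34 to minute 50, minute 173 to minute 184, minute 209 to minute 228.
Second set merges to minute 17 to minute 126, minute 142 to minute 196.
A but not B: minute 209 to minute 228.
B but not A: minute 17 to minute 34, minute 50 to minute 126, minute 142 to minute 173, minute 184 to minute 196.
Combining gives A △ B.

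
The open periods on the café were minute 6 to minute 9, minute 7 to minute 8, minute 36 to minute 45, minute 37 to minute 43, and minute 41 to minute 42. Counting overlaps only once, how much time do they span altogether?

12 minutes

Merged: minute 6 to minute 9, minute 36 to minute 45.
Lengths: 3 minutes + 9 minutes = 12 minutes.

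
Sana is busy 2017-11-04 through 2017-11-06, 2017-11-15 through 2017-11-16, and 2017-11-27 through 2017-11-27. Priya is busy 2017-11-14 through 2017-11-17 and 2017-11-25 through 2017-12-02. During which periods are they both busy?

2017-11-04 through 2017-11-06 falls entirely outside B.
2017-11-15 through 2017-11-16 overlaps B on 2017-11-15 through 2017-11-16.
2017-11-27 through 2017-11-27 overlaps B on 2017-11-27 through 2017-11-27.

2017-11-15 through 2017-11-16, 2017-11-27 through 2017-11-27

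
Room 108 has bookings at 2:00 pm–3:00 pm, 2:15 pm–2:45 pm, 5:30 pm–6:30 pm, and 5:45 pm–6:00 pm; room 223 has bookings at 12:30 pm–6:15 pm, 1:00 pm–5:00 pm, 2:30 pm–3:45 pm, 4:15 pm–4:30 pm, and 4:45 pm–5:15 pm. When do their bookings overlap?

First set merges to 2:00 pm-3:00 pm, 5:30 pm-6:30 pm.
Second set merges to 12:30 pm-6:15 pm.
2:00 pm-3:00 pm overlaps B on 2:00 pm-3:00 pm.
5:30 pm-6:30 pm overlaps B on 5:30 pm-6:15 pm.

2:00 pm-3:00 pm, 5:30 pm-6:15 pm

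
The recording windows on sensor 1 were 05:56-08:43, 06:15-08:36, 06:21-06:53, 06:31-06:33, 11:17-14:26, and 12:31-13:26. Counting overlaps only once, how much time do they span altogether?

5 h 56 min

Merged: 05:56–08:43, 11:17–14:26.
Lengths: 2 h 47 min + 3 h 9 min = 5 h 56 min.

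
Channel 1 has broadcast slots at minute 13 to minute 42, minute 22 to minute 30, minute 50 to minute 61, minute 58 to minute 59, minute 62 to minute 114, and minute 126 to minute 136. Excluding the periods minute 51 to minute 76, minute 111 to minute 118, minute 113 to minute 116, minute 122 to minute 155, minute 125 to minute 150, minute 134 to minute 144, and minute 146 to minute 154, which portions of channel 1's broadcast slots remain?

A, merged: minute 13 to minute 42, minute 50 to minute 61, minute 62 to minute 114, minute 126 to minute 136.
B, merged: minute 51 to minute 76, minute 111 to minute 118, minute 122 to minute 155.
minute 13 to minute 42 is untouched.
minute 50 to minute 61 with B removed leaves minute 50 to minute 51.
minute 62 to minute 114 with B removed leaves minute 76 to minute 111.
minute 126 to minute 136 lies entirely inside B → drops out.

minute 13 to minute 42, minute 50 to minute 51, minute 76 to minute 111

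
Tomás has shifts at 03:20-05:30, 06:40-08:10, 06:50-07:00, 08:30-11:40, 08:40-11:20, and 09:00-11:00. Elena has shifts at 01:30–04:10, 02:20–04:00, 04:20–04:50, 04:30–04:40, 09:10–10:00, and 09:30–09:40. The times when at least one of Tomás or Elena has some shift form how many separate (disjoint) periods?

First set merges to 03:20–05:30, 06:40–08:10, 08:30–11:40.
Second set merges to 01:30–04:10, 04:20–04:50, 09:10–10:00.
A ∪ B = 01:30–05:30, 06:40–08:10, 08:30–11:40.
That is 3 disjoint pieces.

3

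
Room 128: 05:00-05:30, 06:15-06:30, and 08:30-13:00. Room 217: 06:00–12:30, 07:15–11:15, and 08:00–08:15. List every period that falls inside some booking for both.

Merge the second list: 06:00–12:30.
05:00–05:30 falls entirely outside B.
06:15–06:30 overlaps B on 06:15–06:30.
08:30–13:00 overlaps B on 08:30–12:30.

06:15–06:30, 08:30–12:30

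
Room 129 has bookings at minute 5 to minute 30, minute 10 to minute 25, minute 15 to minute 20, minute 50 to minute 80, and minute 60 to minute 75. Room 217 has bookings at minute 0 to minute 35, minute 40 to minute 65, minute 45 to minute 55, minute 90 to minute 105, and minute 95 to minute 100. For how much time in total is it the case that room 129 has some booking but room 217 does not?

A, merged: minute 5 to minute 30, minute 50 to minute 80.
B, merged: minute 0 to minute 35, minute 40 to minute 65, minute 90 to minute 105.
A \ B = minute 65 to minute 80.
Total: 15 minutes.

15 minutes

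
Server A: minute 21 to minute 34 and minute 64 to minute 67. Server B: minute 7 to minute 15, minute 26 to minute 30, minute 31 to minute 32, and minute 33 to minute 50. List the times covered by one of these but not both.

A but not B: minute 21 to minute 26, minute 30 to minute 31, minute 32 to minute 33, minute 64 to minute 67.
B but not A: minute 7 to minute 15, minute 34 to minute 50.
Combining gives A △ B.

minute 7 to minute 15, minute 21 to minute 26, minute 30 to minute 31, minute 32 to minute 33, minute 34 to minute 50, minute 64 to minute 67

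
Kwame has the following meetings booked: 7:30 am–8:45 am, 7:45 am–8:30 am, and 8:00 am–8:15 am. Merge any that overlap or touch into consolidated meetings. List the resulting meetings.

7:45 am-8:30 am overlaps/touches 7:30 am-8:45 am → extend to 7:30 am-8:45 am.
8:00 am-8:15 am overlaps/touches 7:30 am-8:45 am → extend to 7:30 am-8:45 am.

7:30 am-8:45 am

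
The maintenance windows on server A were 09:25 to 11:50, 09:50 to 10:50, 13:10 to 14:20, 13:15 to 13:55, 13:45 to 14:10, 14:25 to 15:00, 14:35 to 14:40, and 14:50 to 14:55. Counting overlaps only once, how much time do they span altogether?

4 h 10 min

Merged: 09:25-11:50, 13:10-14:20, 14:25-15:00.
Lengths: 2 h 25 min + 1 h 10 min + 35 min = 4 h 10 min.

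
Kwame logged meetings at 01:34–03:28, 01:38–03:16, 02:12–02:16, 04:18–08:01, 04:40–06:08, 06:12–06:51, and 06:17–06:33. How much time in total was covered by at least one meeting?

Merged: 01:34-03:28, 04:18-08:01.
Lengths: 1 h 54 min + 3 h 43 min = 5 h 37 min.

5 h 37 min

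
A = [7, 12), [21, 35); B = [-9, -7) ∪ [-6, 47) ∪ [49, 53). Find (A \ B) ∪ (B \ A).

[-9, -7) ∪ [-6, 7) ∪ [12, 21) ∪ [35, 47) ∪ [49, 53)

Only in the first: none.
Only in the second: [-9, -7), [-6, 7), [12, 21), [35, 47), [49, 53).
Together these are the periods covered by exactly one.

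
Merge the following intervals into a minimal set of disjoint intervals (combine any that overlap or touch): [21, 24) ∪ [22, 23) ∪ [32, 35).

[22, 23) overlaps/touches [21, 24) → extend to [21, 24).
[32, 35) is disjoint → start new block.

[21, 24) ∪ [32, 35)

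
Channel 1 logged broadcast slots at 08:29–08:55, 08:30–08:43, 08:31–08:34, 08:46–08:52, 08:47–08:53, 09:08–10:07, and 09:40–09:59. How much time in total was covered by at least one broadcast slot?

1 h 25 min

Merged: 08:29–08:55, 09:08–10:07.
Lengths: 26 min + 59 min = 1 h 25 min.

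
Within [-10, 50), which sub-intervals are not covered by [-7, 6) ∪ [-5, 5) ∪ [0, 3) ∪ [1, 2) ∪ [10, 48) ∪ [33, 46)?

After merging, the occupied span is [-7, 6), [10, 48).
Gaps within [-10, 50): [-10, -7), [6, 10), [48, 50).

[-10, -7) ∪ [6, 10) ∪ [48, 50)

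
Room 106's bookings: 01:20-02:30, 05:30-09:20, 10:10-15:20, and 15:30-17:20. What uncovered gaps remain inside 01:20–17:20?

The merged coverage is 01:20–02:30, 05:30–09:20, 10:10–15:20, 15:30–17:20.
Gaps within 01:20–17:20: 02:30–05:30, 09:20–10:10, 15:20–15:30.

02:30–05:30, 09:20–10:10, 15:20–15:30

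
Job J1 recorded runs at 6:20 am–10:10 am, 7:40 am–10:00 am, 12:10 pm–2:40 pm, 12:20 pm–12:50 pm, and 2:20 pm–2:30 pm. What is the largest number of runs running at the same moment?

Sweep endpoints in order; track running count of active intervals.
Peak of 2 reached at 7:40 am.

2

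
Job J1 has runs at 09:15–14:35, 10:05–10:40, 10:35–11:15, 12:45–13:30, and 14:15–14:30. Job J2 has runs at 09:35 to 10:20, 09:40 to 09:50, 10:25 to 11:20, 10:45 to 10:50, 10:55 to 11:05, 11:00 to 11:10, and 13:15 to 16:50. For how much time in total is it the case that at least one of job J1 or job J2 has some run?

7 h 35 min

A, merged: 09:15–14:35.
B, merged: 09:35–10:20, 10:25–11:20, 13:15–16:50.
A ∪ B = 09:15–16:50.
Total: 7 h 35 min.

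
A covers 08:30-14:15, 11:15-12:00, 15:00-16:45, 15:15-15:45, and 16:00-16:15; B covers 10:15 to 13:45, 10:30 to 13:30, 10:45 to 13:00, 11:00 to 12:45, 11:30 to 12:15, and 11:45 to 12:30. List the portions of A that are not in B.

Merge the first list: 08:30–14:15, 15:00–16:45.
Merge the second list: 10:15–13:45.
08:30–14:15 minus B → 08:30–10:15, 13:45–14:15.
15:00–16:45: no B overlap → unchanged.

08:30–10:15, 13:45–14:15, 15:00–16:45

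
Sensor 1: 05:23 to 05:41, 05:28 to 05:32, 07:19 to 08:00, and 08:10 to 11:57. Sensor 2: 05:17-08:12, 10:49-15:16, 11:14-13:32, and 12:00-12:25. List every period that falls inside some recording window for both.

05:23–05:41, 07:19–08:00, 08:10–08:12, 10:49–11:57

Merge the first list: 05:23–05:41, 07:19–08:00, 08:10–11:57.
Merge the second list: 05:17–08:12, 10:49–15:16.
05:23–05:41 ∩ B → 05:23–05:41.
07:19–08:00 ∩ B → 07:19–08:00.
08:10–11:57 ∩ B → 08:10–08:12, 10:49–11:57.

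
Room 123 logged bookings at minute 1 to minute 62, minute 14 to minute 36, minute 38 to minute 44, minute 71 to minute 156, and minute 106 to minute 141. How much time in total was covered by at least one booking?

Merged: minute 1 to minute 62, minute 71 to minute 156.
Lengths: 61 minutes + 85 minutes = 146 minutes.

146 minutes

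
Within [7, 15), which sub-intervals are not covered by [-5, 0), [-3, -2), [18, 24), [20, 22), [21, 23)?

[7, 15)

The merged coverage is [-5, 0), [18, 24).
Uncovered inside [7, 15): [7, 15).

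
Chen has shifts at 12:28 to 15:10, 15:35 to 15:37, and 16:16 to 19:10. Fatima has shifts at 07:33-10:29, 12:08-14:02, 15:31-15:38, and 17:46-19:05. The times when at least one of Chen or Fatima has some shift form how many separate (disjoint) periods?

4

A ∪ B = 07:33–10:29, 12:08–15:10, 15:31–15:38, 16:16–19:10.
That is 4 disjoint pieces.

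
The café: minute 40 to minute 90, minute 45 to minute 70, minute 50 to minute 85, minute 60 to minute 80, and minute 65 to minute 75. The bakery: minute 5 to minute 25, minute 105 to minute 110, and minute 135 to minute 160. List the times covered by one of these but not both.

A, merged: minute 40 to minute 90.
A \ B = minute 40 to minute 90.
B \ A = minute 5 to minute 25, minute 105 to minute 110, minute 135 to minute 160.
Union of the two gives the symmetric difference.

minute 5 to minute 25, minute 40 to minute 90, minute 105 to minute 110, minute 135 to minute 160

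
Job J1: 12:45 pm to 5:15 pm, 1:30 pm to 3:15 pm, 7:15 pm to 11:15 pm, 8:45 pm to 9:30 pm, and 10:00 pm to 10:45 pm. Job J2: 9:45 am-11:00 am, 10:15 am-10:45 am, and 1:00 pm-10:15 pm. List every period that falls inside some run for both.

1:00 pm–5:15 pm, 7:15 pm–10:15 pm

Merge the first list: 12:45 pm–5:15 pm, 7:15 pm–11:15 pm.
Merge the second list: 9:45 am–11:00 am, 1:00 pm–10:15 pm.
12:45 pm–5:15 pm ∩ B → 1:00 pm–5:15 pm.
7:15 pm–11:15 pm ∩ B → 7:15 pm–10:15 pm.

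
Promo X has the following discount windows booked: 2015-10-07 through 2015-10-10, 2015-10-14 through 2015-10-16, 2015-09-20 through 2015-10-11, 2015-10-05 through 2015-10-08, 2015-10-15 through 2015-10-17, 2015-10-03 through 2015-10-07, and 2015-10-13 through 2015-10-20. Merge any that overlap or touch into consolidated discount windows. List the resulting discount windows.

2015-09-20 through 2015-10-11, 2015-10-13 through 2015-10-20

Sort by start: 2015-09-20 through 2015-10-11, 2015-10-03 through 2015-10-07, 2015-10-05 through 2015-10-08, 2015-10-07 through 2015-10-10, 2015-10-13 through 2015-10-20, 2015-10-14 through 2015-10-16, 2015-10-15 through 2015-10-17.
2015-10-03 through 2015-10-07 overlaps/touches 2015-09-20 through 2015-10-11 → extend to 2015-09-20 through 2015-10-11.
2015-10-05 through 2015-10-08 overlaps/touches 2015-09-20 through 2015-10-11 → extend to 2015-09-20 through 2015-10-11.
2015-10-07 through 2015-10-10 overlaps/touches 2015-09-20 through 2015-10-11 → extend to 2015-09-20 through 2015-10-11.
2015-10-13 through 2015-10-20 is disjoint → start new block.
2015-10-14 through 2015-10-16 overlaps/touches 2015-10-13 through 2015-10-20 → extend to 2015-10-13 through 2015-10-20.
2015-10-15 through 2015-10-17 overlaps/touches 2015-10-13 through 2015-10-20 → extend to 2015-10-13 through 2015-10-20.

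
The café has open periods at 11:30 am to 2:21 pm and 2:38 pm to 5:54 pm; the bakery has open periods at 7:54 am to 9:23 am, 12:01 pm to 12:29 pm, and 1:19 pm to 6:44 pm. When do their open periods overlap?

12:01 pm–12:29 pm, 1:19 pm–2:21 pm, 2:38 pm–5:54 pm

11:30 am–2:21 pm ∩ B → 12:01 pm–12:29 pm, 1:19 pm–2:21 pm.
2:38 pm–5:54 pm ∩ B → 2:38 pm–5:54 pm.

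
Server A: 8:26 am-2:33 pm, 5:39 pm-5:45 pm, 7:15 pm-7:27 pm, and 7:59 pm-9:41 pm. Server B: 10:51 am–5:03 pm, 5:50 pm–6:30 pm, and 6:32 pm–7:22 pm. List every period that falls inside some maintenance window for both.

10:51 am–2:33 pm, 7:15 pm–7:22 pm

8:26 am–2:33 pm meets the second set on 10:51 am–2:33 pm.
5:39 pm–5:45 pm: no overlap with the second set.
7:15 pm–7:27 pm meets the second set on 7:15 pm–7:22 pm.
7:59 pm–9:41 pm: no overlap with the second set.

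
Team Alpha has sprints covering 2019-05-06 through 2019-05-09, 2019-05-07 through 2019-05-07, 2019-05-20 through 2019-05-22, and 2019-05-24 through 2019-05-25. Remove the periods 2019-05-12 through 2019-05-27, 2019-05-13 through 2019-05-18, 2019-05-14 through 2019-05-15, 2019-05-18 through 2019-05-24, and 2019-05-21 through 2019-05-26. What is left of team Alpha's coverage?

2019-05-06 through 2019-05-09

Merge the first list: 2019-05-06 through 2019-05-09, 2019-05-20 through 2019-05-22, 2019-05-24 through 2019-05-25.
Merge the second list: 2019-05-12 through 2019-05-27.
2019-05-06 through 2019-05-09: nothing removed.
2019-05-20 through 2019-05-22: entirely removed.
2019-05-24 through 2019-05-25: entirely removed.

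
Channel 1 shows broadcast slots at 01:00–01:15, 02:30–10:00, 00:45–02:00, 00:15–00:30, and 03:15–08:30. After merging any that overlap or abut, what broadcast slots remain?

00:15-00:30, 00:45-02:00, 02:30-10:00

Sort by start: 00:15-00:30, 00:45-02:00, 01:00-01:15, 02:30-10:00, 03:15-08:30.
00:45-02:00 is disjoint → start new block.
01:00-01:15 overlaps/touches 00:45-02:00 → extend to 00:45-02:00.
02:30-10:00 is disjoint → start new block.
03:15-08:30 overlaps/touches 02:30-10:00 → extend to 02:30-10:00.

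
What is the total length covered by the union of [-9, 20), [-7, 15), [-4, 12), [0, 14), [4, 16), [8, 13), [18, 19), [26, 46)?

Merged: [-9, 20), [26, 46).
Lengths: 29 + 20 = 49.

49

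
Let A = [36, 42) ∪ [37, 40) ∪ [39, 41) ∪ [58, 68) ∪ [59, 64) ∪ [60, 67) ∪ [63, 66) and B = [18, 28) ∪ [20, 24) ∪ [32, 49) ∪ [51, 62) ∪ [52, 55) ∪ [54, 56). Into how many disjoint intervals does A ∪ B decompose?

3

A, merged: [36, 42), [58, 68).
B, merged: [18, 28), [32, 49), [51, 62).
A ∪ B = [18, 28), [32, 49), [51, 68).
That is 3 disjoint pieces.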